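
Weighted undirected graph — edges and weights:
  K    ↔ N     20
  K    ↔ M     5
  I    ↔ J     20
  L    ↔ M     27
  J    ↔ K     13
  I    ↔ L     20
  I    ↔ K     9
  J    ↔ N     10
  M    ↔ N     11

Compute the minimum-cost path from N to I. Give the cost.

25

Comparing a few candidate routes:
N - K - I: 20 + 9 = 29
N - J - I: 10 + 20 = 30
N - M - K - I: 11 + 5 + 9 = 25
Shortest: 25.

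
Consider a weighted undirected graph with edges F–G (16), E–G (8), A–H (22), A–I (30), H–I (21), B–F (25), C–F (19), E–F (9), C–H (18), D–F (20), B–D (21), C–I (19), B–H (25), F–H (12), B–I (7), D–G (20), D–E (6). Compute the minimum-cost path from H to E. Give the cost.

21

A few of the H→E routes:
H - C - F - E: 18 + 19 + 9 = 46
H - F - G - E: 12 + 16 + 8 = 36
H - F - E: 12 + 9 = 21
H - F - D - E: 12 + 20 + 6 = 38
Best route has total 21.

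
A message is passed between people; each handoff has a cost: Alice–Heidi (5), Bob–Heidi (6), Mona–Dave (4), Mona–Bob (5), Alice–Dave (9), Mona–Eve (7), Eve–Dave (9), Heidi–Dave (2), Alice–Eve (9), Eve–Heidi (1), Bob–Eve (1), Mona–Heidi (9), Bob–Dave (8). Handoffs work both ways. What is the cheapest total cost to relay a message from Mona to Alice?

Checking several routes:
Mona → Bob → Eve → Heidi → Alice: 5 + 1 + 1 + 5 = 12
Mona → Dave → Heidi → Alice: 4 + 2 + 5 = 11
Mona → Eve → Heidi → Alice: 7 + 1 + 5 = 13
The minimum is 11.

11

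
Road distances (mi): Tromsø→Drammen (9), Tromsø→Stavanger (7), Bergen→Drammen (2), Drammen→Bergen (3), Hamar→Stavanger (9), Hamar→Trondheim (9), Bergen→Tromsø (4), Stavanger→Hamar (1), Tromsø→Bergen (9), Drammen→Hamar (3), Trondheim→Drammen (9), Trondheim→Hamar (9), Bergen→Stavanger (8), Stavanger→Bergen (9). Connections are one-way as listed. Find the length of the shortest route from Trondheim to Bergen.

Candidate routes:
Trondheim -> Hamar -> Stavanger -> Bergen: 9 + 9 + 9 = 27
Trondheim -> Drammen -> Bergen: 9 + 3 = 12
Trondheim -> Drammen -> Hamar -> Stavanger -> Bergen: 9 + 3 + 9 + 9 = 30
Best route has total 12 mi.

12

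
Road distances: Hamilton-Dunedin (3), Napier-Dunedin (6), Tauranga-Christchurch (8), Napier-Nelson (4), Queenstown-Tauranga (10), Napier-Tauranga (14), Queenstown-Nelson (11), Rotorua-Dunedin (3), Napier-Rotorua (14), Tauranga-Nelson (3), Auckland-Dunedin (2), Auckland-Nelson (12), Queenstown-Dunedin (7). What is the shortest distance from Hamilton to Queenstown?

10

A few of the Hamilton→Queenstown routes:
Hamilton→Dunedin→Napier→Nelson→Queenstown: 3 + 6 + 4 + 11 = 24
Hamilton→Dunedin→Queenstown: 3 + 7 = 10
Hamilton→Dunedin→Auckland→Nelson→Queenstown: 3 + 2 + 12 + 11 = 28
Hamilton→Dunedin→Napier→Nelson→Tauranga→Queenstown: 3 + 6 + 4 + 3 + 10 = 26
Hamilton→Dunedin→Auckland→Nelson→Tauranga→Queenstown: 3 + 2 + 12 + 3 + 10 = 30
Best route has total 10.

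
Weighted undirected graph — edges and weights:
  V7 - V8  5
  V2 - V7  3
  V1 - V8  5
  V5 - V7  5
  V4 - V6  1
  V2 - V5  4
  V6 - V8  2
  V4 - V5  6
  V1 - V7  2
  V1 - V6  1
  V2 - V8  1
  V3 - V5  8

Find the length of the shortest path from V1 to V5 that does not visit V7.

Candidate routes:
V1→V6→V8→V2→V5: 1 + 2 + 1 + 4 = 8
V1→V8→V6→V4→V5: 5 + 2 + 1 + 6 = 14
V1→V8→V2→V5: 5 + 1 + 4 = 10
V1→V6→V4→V5: 1 + 1 + 6 = 8
Best route has total 8.

8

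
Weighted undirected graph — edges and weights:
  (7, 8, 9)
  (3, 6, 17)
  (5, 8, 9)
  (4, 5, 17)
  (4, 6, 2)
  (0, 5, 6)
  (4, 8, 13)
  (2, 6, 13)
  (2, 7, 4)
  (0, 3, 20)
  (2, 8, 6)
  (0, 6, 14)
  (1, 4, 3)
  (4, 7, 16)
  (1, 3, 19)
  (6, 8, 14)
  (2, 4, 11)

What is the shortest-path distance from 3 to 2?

30

A few of the 3→2 routes:
3 → 6 → 2: 17 + 13 = 30
3 → 1 → 4 → 6 → 2: 19 + 3 + 2 + 13 = 37
3 → 1 → 4 → 2: 19 + 3 + 11 = 33
3 → 6 → 8 → 2: 17 + 14 + 6 = 37
3 → 6 → 4 → 2: 17 + 2 + 11 = 30
The minimum is 30.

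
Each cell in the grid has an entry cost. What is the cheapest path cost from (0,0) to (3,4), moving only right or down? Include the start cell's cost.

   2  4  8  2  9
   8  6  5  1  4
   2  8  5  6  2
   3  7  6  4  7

30

Path [0,0]→[0,1]→[0,2]→[0,3]→[1,3]→[1,4]→[2,4]→[3,4]: 2 + 4 + 8 + 2 + 1 + 4 + 2 + 7 = 30.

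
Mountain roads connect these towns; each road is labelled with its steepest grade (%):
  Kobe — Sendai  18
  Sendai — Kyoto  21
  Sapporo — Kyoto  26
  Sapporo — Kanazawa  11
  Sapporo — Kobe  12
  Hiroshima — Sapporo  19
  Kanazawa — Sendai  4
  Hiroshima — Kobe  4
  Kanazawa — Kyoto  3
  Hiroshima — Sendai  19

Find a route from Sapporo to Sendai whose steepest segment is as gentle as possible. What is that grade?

11

Checking several routes:
Sapporo→Kobe→Sendai: max(12, 18) = 18
Sapporo→Kanazawa→Sendai: max(11, 4) = 11
Sapporo→Hiroshima→Sendai: max(19, 19) = 19
Sapporo→Kobe→Hiroshima→Sendai: max(12, 4, 19) = 19
Sapporo→Hiroshima→Kobe→Sendai: max(19, 4, 18) = 19
Sapporo→Kanazawa→Kyoto→Sendai: max(11, 3, 21) = 21
Smallest bottleneck: 11%.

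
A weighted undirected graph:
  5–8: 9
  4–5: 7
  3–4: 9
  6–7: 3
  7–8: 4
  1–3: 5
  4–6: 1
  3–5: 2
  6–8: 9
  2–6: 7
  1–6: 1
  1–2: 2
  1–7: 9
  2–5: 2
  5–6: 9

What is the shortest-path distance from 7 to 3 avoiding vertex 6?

Routes from 7 to 3 avoiding 6:
7 -> 1 -> 2 -> 5 -> 3: 9 + 2 + 2 + 2 = 15
7 -> 8 -> 5 -> 4 -> 3: 4 + 9 + 7 + 9 = 29
7 -> 1 -> 3: 9 + 5 = 14
7 -> 8 -> 5 -> 3: 4 + 9 + 2 = 15
7 -> 8 -> 5 -> 2 -> 1 -> 3: 4 + 9 + 2 + 2 + 5 = 22
7 -> 1 -> 2 -> 5 -> 4 -> 3: 9 + 2 + 2 + 7 + 9 = 29
The minimum is 14.

14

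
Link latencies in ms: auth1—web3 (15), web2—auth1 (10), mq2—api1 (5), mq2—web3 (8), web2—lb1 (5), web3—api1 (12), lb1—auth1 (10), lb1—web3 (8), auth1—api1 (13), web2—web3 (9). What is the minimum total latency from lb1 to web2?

Some routes from lb1 to web2:
lb1 - web3 - web2: 8 + 9 = 17
lb1 - web3 - api1 - auth1 - web2: 8 + 12 + 13 + 10 = 43
lb1 - auth1 - web3 - web2: 10 + 15 + 9 = 34
lb1 - auth1 - web2: 10 + 10 = 20
lb1 - web2: 5
lb1 - web3 - auth1 - web2: 8 + 15 + 10 = 33
Best route has total 5 ms.

5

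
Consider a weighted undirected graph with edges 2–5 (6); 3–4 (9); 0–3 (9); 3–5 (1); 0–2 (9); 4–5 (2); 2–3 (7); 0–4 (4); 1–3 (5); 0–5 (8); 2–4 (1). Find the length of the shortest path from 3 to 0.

Some routes from 3 to 0:
3 - 5 - 4 - 0: 1 + 2 + 4 = 7
3 - 0: 9
3 - 5 - 0: 1 + 8 = 9
Shortest: 7.

7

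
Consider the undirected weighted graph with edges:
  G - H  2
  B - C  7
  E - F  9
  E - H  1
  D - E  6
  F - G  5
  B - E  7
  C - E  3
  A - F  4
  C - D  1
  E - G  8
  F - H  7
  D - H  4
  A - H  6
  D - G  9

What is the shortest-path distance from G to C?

Checking several routes:
G - H - E - C: 2 + 1 + 3 = 6
G - D - C: 9 + 1 = 10
G - H - E - D - C: 2 + 1 + 6 + 1 = 10
G - H - D - C: 2 + 4 + 1 = 7
G - E - C: 8 + 3 = 11
Best route has total 6.

6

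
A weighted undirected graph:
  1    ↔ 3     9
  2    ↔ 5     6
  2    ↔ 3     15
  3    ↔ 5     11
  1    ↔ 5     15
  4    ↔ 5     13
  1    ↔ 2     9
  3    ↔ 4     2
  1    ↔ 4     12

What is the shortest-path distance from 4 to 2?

Checking several routes:
4 → 5 → 2: 13 + 6 = 19
4 → 3 → 5 → 2: 2 + 11 + 6 = 19
4 → 3 → 1 → 2: 2 + 9 + 9 = 20
4 → 3 → 2: 2 + 15 = 17
4 → 1 → 2: 12 + 9 = 21
The minimum is 17.

17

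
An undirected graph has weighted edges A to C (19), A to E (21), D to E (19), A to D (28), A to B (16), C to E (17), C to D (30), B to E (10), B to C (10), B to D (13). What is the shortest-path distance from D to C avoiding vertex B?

30

Candidate routes:
D → E → A → C: 19 + 21 + 19 = 59
D → E → C: 19 + 17 = 36
D → A → E → C: 28 + 21 + 17 = 66
D → A → C: 28 + 19 = 47
D → C: 30
Best route has total 30.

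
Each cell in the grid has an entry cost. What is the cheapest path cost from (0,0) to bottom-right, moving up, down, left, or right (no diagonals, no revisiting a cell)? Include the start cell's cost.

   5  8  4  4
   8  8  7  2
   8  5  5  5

Take (0,0) -> (0,1) -> (0,2) -> (0,3) -> (1,3) -> (2,3) for a total of 5 + 8 + 4 + 4 + 2 + 5 = 28.

28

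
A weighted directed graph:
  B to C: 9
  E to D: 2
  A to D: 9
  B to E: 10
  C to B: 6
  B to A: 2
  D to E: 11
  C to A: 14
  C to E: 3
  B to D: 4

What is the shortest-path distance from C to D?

5

Routes from C to D:
C-B-D: 6 + 4 = 10
C-A-D: 14 + 9 = 23
C-E-D: 3 + 2 = 5
C-B-A-D: 6 + 2 + 9 = 17
C-B-E-D: 6 + 10 + 2 = 18
Best route has total 5.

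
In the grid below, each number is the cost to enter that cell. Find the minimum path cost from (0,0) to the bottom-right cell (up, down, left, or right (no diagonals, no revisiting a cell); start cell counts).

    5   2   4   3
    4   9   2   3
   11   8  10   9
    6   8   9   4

Best path: r0c0→r0c1→r0c2→r1c2→r1c3→r2c3→r3c3
Cost: 5 + 2 + 4 + 2 + 3 + 9 + 4 = 29

29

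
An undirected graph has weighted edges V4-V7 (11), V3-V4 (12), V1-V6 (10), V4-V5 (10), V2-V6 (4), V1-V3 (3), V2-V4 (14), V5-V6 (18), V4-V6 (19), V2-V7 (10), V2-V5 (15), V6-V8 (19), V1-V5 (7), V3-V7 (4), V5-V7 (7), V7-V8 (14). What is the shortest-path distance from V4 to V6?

18

A few of the V4→V6 routes:
V4 - V3 - V1 - V6: 12 + 3 + 10 = 25
V4 - V2 - V6: 14 + 4 = 18
V4 - V6: 19
Shortest: 18.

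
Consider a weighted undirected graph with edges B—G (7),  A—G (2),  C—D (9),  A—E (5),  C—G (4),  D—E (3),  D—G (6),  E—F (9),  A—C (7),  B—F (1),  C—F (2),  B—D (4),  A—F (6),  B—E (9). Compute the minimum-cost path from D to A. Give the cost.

8

Some routes from D to A:
D → B → F → A: 4 + 1 + 6 = 11
D → B → F → C → A: 4 + 1 + 2 + 7 = 14
D → G → A: 6 + 2 = 8
D → B → F → C → G → A: 4 + 1 + 2 + 4 + 2 = 13
D → E → A: 3 + 5 = 8
D → B → G → A: 4 + 7 + 2 = 13
Shortest: 8.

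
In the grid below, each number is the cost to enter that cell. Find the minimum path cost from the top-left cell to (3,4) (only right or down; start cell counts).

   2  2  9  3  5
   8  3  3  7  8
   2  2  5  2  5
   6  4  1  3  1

One optimal route is r0c0→r0c1→r1c1→r2c1→r3c1→r3c2→r3c3→r3c4.
Its cost is 2 + 2 + 3 + 2 + 4 + 1 + 3 + 1 = 18.

18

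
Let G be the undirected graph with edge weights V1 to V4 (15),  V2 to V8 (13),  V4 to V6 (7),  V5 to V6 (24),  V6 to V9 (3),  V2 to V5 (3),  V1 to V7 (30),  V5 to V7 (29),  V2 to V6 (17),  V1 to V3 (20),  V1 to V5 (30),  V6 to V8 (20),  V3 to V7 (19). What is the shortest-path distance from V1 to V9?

Comparing a few candidate routes:
V1 → V5 → V2 → V6 → V9: 30 + 3 + 17 + 3 = 53
V1 → V4 → V6 → V9: 15 + 7 + 3 = 25
V1 → V5 → V6 → V9: 30 + 24 + 3 = 57
Best route has total 25.

25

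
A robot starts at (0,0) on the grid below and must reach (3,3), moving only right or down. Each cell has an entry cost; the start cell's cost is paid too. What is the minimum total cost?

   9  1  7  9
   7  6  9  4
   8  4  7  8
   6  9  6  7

Take (0,0) (0,1) (1,1) (2,1) (2,2) (3,2) (3,3) for a total of 9 + 1 + 6 + 4 + 7 + 6 + 7 = 40.
(Top row then right column would cost 45.)

40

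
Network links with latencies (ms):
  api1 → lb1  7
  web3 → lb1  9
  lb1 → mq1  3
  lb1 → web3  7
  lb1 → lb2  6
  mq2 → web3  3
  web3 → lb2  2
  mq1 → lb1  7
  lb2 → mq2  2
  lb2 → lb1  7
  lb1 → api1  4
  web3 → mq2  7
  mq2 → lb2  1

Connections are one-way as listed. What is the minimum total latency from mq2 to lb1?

Routes from mq2 to lb1:
mq2→web3→lb2→lb1: 3 + 2 + 7 = 12
mq2→web3→lb1: 3 + 9 = 12
mq2→lb2→lb1: 1 + 7 = 8
Best route has total 8 ms.

8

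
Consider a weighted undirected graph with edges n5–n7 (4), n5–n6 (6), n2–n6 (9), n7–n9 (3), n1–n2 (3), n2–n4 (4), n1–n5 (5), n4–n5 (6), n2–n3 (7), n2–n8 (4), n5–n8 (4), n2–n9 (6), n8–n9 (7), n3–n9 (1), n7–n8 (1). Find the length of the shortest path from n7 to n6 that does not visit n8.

10

A few of the n7→n6 routes:
n7 → n9 → n3 → n2 → n6: 3 + 1 + 7 + 9 = 20
n7 → n5 → n6: 4 + 6 = 10
n7 → n9 → n2 → n6: 3 + 6 + 9 = 18
The minimum is 10.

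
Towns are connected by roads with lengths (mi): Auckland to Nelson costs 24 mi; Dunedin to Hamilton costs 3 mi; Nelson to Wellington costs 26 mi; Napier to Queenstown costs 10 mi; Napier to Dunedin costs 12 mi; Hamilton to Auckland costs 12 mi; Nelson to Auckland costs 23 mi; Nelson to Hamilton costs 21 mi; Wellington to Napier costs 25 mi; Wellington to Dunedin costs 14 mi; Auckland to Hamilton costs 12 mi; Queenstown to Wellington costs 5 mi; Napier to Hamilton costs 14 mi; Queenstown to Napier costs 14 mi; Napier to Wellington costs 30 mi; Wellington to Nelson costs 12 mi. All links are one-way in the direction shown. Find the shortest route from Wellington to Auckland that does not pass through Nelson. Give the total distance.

29

Candidate routes:
Wellington→Napier→Dunedin→Hamilton→Auckland: 25 + 12 + 3 + 12 = 52
Wellington→Dunedin→Hamilton→Auckland: 14 + 3 + 12 = 29
Wellington→Napier→Hamilton→Auckland: 25 + 14 + 12 = 51
Best route has total 29 mi.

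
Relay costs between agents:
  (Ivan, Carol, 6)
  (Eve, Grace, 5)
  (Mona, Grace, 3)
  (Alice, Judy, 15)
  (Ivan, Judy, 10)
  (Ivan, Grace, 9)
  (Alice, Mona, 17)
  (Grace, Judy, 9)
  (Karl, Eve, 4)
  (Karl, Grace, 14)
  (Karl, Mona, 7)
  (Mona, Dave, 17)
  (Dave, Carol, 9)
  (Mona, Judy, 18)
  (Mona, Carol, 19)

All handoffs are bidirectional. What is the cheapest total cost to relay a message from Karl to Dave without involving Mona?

Paths from Karl to Dave avoiding Mona:
Karl - Grace - Ivan - Carol - Dave: 14 + 9 + 6 + 9 = 38
Karl - Eve - Grace - Ivan - Carol - Dave: 4 + 5 + 9 + 6 + 9 = 33
Karl - Eve - Grace - Judy - Ivan - Carol - Dave: 4 + 5 + 9 + 10 + 6 + 9 = 43
Karl - Grace - Judy - Ivan - Carol - Dave: 14 + 9 + 10 + 6 + 9 = 48
Shortest: 33.

33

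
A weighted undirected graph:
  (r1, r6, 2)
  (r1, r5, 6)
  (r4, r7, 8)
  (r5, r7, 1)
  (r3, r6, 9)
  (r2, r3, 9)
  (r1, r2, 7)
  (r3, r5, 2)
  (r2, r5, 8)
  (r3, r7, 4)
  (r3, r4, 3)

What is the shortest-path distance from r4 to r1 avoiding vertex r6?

11

Comparing a few candidate routes:
r4 → r3 → r7 → r5 → r1: 3 + 4 + 1 + 6 = 14
r4 → r7 → r3 → r5 → r1: 8 + 4 + 2 + 6 = 20
r4 → r3 → r2 → r1: 3 + 9 + 7 = 19
r4 → r3 → r5 → r1: 3 + 2 + 6 = 11
r4 → r3 → r5 → r2 → r1: 3 + 2 + 8 + 7 = 20
r4 → r7 → r5 → r1: 8 + 1 + 6 = 15
Shortest: 11.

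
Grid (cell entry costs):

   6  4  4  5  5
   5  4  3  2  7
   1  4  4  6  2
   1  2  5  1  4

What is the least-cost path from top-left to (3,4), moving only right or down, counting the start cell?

One optimal route is (0,0) (1,0) (2,0) (3,0) (3,1) (3,2) (3,3) (3,4).
Its cost is 6 + 5 + 1 + 1 + 2 + 5 + 1 + 4 = 25.
(Top row then right column would cost 37.)

25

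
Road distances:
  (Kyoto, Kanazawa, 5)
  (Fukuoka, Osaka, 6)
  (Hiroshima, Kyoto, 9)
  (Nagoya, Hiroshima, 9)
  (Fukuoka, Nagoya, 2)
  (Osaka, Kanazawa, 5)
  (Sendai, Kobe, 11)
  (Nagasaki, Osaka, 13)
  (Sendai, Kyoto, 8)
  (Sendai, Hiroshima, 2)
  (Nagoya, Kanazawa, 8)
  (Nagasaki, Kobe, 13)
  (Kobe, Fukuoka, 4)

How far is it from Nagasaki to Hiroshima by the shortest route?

26

A few of the Nagasaki→Hiroshima routes:
Nagasaki - Osaka - Kanazawa - Kyoto - Sendai - Hiroshima: 13 + 5 + 5 + 8 + 2 = 33
Nagasaki - Osaka - Fukuoka - Nagoya - Hiroshima: 13 + 6 + 2 + 9 = 30
Nagasaki - Kobe - Sendai - Hiroshima: 13 + 11 + 2 = 26
Nagasaki - Kobe - Fukuoka - Nagoya - Hiroshima: 13 + 4 + 2 + 9 = 28
Nagasaki - Osaka - Kanazawa - Nagoya - Hiroshima: 13 + 5 + 8 + 9 = 35
Nagasaki - Osaka - Kanazawa - Kyoto - Hiroshima: 13 + 5 + 5 + 9 = 32
Shortest: 26.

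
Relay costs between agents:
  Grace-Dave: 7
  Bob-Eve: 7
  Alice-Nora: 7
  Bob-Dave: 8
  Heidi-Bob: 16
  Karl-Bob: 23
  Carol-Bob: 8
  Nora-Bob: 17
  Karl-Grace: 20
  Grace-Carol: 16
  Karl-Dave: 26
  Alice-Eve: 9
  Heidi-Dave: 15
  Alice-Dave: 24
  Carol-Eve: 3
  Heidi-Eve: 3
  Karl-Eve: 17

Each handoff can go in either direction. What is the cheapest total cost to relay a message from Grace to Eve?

19

Checking several routes:
Grace→Dave→Bob→Heidi→Eve: 7 + 8 + 16 + 3 = 34
Grace→Carol→Bob→Eve: 16 + 8 + 7 = 31
Grace→Dave→Bob→Eve: 7 + 8 + 7 = 22
Grace→Dave→Bob→Carol→Eve: 7 + 8 + 8 + 3 = 26
Grace→Dave→Heidi→Eve: 7 + 15 + 3 = 25
Grace→Carol→Eve: 16 + 3 = 19
Shortest: 19.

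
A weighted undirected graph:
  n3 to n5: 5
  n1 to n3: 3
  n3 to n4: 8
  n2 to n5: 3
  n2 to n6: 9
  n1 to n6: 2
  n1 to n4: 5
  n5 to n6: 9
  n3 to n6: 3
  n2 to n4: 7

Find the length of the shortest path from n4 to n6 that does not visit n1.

Candidate routes:
n4 -> n3 -> n5 -> n2 -> n6: 8 + 5 + 3 + 9 = 25
n4 -> n3 -> n5 -> n6: 8 + 5 + 9 = 22
n4 -> n2 -> n5 -> n6: 7 + 3 + 9 = 19
n4 -> n2 -> n6: 7 + 9 = 16
n4 -> n3 -> n6: 8 + 3 = 11
n4 -> n2 -> n5 -> n3 -> n6: 7 + 3 + 5 + 3 = 18
The minimum is 11.

11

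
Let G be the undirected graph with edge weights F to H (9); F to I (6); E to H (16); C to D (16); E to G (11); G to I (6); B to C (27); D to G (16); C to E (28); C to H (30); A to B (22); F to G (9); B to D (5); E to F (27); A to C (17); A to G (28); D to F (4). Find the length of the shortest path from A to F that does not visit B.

37

Checking several routes:
A→C→H→F: 17 + 30 + 9 = 56
A→C→D→F: 17 + 16 + 4 = 37
A→G→I→F: 28 + 6 + 6 = 40
A→G→F: 28 + 9 = 37
A→G→D→F: 28 + 16 + 4 = 48
Best route has total 37.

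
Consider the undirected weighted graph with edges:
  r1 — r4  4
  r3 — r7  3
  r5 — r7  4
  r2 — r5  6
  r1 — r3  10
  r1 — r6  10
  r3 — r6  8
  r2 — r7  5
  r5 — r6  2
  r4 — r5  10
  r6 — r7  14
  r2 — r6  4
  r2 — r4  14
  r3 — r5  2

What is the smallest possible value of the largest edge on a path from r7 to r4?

10

Comparing a few candidate routes:
r7-r5-r4: max(4, 10) = 10
r7-r5-r3-r6-r1-r4: max(4, 2, 8, 10, 4) = 10
r7-r5-r3-r1-r4: max(4, 2, 10, 4) = 10
r7-r5-r6-r3-r1-r4: max(4, 2, 8, 10, 4) = 10
Smallest bottleneck: 10.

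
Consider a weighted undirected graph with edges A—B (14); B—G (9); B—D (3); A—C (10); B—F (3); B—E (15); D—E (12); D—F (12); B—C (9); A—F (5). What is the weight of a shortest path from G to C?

18

Checking several routes:
G-B-C: 9 + 9 = 18
G-B-A-C: 9 + 14 + 10 = 33
G-B-F-A-C: 9 + 3 + 5 + 10 = 27
G-B-D-F-A-C: 9 + 3 + 12 + 5 + 10 = 39
Best route has total 18.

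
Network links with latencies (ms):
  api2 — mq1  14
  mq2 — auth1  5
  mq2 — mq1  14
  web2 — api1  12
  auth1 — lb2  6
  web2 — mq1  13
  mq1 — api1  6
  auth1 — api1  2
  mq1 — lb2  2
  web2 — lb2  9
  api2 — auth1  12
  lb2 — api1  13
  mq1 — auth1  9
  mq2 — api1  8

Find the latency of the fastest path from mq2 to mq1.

Comparing a few candidate routes:
mq2 -> auth1 -> api1 -> mq1: 5 + 2 + 6 = 13
mq2 -> auth1 -> lb2 -> mq1: 5 + 6 + 2 = 13
mq2 -> mq1: 14
mq2 -> auth1 -> mq1: 5 + 9 = 14
The minimum is 13 ms.

13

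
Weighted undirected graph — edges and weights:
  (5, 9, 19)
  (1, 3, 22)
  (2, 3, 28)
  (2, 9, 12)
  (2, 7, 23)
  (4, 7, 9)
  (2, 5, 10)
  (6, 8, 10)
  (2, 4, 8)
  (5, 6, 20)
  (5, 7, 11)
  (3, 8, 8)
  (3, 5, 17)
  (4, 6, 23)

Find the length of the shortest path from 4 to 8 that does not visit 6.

43

Checking several routes:
4-2-5-3-8: 8 + 10 + 17 + 8 = 43
4-2-3-8: 8 + 28 + 8 = 44
4-7-5-3-8: 9 + 11 + 17 + 8 = 45
4-7-5-2-3-8: 9 + 11 + 10 + 28 + 8 = 66
4-2-9-5-3-8: 8 + 12 + 19 + 17 + 8 = 64
Shortest: 43.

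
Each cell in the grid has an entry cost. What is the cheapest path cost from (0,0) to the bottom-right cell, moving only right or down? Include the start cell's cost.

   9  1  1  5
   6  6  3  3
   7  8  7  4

Cheapest: [0,0]→[0,1]→[0,2]→[1,2]→[1,3]→[2,3]
  9 + 1 + 1 + 3 + 3 + 4 = 21

21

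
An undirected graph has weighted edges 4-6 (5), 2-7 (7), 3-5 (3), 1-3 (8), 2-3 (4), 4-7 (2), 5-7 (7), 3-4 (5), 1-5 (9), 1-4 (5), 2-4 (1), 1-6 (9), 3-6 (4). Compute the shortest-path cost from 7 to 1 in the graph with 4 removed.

A few of the 7→1 routes:
7→2→3→1: 7 + 4 + 8 = 19
7→5→1: 7 + 9 = 16
7→5→3→1: 7 + 3 + 8 = 18
Shortest: 16.

16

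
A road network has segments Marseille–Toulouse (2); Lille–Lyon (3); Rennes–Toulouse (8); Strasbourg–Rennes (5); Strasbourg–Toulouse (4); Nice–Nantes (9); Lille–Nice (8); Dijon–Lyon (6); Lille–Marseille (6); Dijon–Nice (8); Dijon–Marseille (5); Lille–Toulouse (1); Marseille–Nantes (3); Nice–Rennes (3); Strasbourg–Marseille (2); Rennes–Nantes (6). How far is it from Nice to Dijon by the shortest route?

Checking several routes:
Nice-Dijon: 8
Nice-Nantes-Marseille-Dijon: 9 + 3 + 5 = 17
Nice-Lille-Lyon-Dijon: 8 + 3 + 6 = 17
Nice-Rennes-Strasbourg-Marseille-Dijon: 3 + 5 + 2 + 5 = 15
Nice-Lille-Toulouse-Marseille-Dijon: 8 + 1 + 2 + 5 = 16
Best route has total 8 km.

8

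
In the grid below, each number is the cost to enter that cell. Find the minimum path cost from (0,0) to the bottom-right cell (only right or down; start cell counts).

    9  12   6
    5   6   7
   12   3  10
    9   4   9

Best path: r0c0 -> r1c0 -> r1c1 -> r2c1 -> r3c1 -> r3c2
Cost: 9 + 5 + 6 + 3 + 4 + 9 = 36
For comparison, the top-then-right route costs 53.

36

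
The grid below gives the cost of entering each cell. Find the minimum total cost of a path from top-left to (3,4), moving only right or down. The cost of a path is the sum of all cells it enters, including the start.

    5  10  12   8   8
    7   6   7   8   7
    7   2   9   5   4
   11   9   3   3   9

One optimal route is (0,0)→(1,0)→(1,1)→(2,1)→(2,2)→(3,2)→(3,3)→(3,4).
Its cost is 5 + 7 + 6 + 2 + 9 + 3 + 3 + 9 = 44.
(Top row then right column would cost 63.)

44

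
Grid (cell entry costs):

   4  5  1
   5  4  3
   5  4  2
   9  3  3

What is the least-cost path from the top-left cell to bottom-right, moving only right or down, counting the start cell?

18

Path r0c0→r0c1→r0c2→r1c2→r2c2→r3c2: 4 + 5 + 1 + 3 + 2 + 3 = 18.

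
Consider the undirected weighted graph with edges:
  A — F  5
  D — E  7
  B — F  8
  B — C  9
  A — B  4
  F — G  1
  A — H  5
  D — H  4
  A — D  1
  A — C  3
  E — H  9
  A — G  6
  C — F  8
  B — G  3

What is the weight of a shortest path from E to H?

9

Candidate routes:
E - D - H: 7 + 4 = 11
E - H: 9
E - D - A - H: 7 + 1 + 5 = 13
Shortest: 9.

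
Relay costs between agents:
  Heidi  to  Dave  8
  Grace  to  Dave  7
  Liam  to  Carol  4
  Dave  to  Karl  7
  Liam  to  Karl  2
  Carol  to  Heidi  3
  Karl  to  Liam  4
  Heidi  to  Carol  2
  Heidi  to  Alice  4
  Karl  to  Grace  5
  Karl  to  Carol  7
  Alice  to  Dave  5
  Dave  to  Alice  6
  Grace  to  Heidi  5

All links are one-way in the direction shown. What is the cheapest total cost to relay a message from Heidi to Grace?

20

Paths from Heidi to Grace:
Heidi-Alice-Dave-Karl-Grace: 4 + 5 + 7 + 5 = 21
Heidi-Dave-Karl-Grace: 8 + 7 + 5 = 20
Shortest: 20.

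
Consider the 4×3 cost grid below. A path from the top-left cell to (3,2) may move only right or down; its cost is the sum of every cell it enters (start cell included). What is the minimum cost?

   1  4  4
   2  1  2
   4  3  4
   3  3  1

Take [0,0] [1,0] [1,1] [1,2] [2,2] [3,2] for a total of 1 + 2 + 1 + 2 + 4 + 1 = 11.
For comparison, the top-then-right route costs 16.

11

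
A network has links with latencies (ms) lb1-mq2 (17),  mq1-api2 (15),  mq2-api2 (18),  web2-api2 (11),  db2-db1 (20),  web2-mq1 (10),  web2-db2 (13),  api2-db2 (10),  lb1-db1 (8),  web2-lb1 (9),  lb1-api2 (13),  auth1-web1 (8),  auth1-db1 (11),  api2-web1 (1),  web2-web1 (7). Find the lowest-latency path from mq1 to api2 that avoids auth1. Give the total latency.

15

Comparing a few candidate routes:
mq1 - api2: 15
mq1 - web2 - api2: 10 + 11 = 21
mq1 - web2 - web1 - api2: 10 + 7 + 1 = 18
The minimum is 15 ms.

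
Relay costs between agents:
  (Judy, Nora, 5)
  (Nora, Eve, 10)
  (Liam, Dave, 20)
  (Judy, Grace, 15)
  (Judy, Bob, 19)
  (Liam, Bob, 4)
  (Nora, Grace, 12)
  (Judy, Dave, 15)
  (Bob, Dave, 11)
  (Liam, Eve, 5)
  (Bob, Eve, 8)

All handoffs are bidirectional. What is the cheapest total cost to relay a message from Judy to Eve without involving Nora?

Checking several routes:
Judy -> Bob -> Liam -> Eve: 19 + 4 + 5 = 28
Judy -> Bob -> Eve: 19 + 8 = 27
Judy -> Dave -> Bob -> Liam -> Eve: 15 + 11 + 4 + 5 = 35
Judy -> Dave -> Bob -> Eve: 15 + 11 + 8 = 34
Shortest: 27.

27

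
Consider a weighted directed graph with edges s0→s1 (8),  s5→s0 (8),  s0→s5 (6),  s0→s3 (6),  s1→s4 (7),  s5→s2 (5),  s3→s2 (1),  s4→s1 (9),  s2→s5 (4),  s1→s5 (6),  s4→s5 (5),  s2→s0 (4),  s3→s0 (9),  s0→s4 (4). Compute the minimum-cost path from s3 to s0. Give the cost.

5

Candidate routes:
s3 -> s2 -> s0: 1 + 4 = 5
s3 -> s0: 9
s3 -> s2 -> s5 -> s0: 1 + 4 + 8 = 13
Best route has total 5.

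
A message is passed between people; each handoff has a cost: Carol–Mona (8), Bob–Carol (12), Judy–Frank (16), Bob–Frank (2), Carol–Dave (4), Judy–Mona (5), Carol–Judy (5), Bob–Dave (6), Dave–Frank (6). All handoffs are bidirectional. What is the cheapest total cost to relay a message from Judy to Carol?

5

Comparing a few candidate routes:
Judy → Mona → Carol: 5 + 8 = 13
Judy → Frank → Dave → Carol: 16 + 6 + 4 = 26
Judy → Carol: 5
Best route has total 5.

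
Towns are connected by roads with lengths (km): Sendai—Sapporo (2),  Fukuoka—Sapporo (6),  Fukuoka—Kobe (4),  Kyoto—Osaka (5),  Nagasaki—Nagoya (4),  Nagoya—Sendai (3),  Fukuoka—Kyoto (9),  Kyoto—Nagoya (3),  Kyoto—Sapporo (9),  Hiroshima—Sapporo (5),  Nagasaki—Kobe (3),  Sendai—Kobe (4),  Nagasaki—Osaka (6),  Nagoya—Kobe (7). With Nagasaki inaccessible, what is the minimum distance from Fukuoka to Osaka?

A few of the Fukuoka→Osaka routes:
Fukuoka→Kobe→Sendai→Nagoya→Kyoto→Osaka: 4 + 4 + 3 + 3 + 5 = 19
Fukuoka→Kobe→Nagoya→Kyoto→Osaka: 4 + 7 + 3 + 5 = 19
Fukuoka→Kyoto→Osaka: 9 + 5 = 14
Fukuoka→Sapporo→Sendai→Nagoya→Kyoto→Osaka: 6 + 2 + 3 + 3 + 5 = 19
Shortest: 14 km.

14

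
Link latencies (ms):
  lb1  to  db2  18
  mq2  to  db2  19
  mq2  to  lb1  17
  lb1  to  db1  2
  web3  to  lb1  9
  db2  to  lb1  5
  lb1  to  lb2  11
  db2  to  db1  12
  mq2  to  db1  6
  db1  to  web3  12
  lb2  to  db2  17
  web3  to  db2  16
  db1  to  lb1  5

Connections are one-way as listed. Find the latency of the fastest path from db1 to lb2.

Candidate routes:
db1-lb1-lb2: 5 + 11 = 16
db1-web3-lb1-lb2: 12 + 9 + 11 = 32
db1-web3-db2-lb1-lb2: 12 + 16 + 5 + 11 = 44
The minimum is 16 ms.

16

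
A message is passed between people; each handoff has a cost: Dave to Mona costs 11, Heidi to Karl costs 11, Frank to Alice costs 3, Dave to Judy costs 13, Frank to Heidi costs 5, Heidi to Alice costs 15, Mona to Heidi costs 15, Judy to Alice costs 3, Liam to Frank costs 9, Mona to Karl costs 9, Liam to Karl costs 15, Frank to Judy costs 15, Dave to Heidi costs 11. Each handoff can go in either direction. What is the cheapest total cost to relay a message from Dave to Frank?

16

Some routes from Dave to Frank:
Dave-Heidi-Frank: 11 + 5 = 16
Dave-Judy-Alice-Frank: 13 + 3 + 3 = 19
Dave-Judy-Frank: 13 + 15 = 28
Best route has total 16.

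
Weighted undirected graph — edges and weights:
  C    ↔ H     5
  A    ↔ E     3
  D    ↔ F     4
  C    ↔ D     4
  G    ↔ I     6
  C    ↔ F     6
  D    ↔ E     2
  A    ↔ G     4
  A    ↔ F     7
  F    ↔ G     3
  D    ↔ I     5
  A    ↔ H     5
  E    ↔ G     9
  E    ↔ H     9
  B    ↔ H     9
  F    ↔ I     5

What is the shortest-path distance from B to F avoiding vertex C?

21

A few of the B→F routes:
B - H - A - F: 9 + 5 + 7 = 21
B - H - A - G - F: 9 + 5 + 4 + 3 = 21
B - H - A - E - D - F: 9 + 5 + 3 + 2 + 4 = 23
The minimum is 21.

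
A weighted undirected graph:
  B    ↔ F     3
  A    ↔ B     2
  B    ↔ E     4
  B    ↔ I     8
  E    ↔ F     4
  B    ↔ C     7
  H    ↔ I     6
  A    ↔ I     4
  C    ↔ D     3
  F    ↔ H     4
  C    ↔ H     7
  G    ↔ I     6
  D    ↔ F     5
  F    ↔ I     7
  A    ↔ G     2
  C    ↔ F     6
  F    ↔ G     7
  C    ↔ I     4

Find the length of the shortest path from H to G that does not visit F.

A few of the H→G routes:
H-C-I-A-G: 7 + 4 + 4 + 2 = 17
H-C-I-G: 7 + 4 + 6 = 17
H-I-G: 6 + 6 = 12
H-C-B-A-G: 7 + 7 + 2 + 2 = 18
H-I-B-A-G: 6 + 8 + 2 + 2 = 18
H-I-A-G: 6 + 4 + 2 = 12
Best route has total 12.

12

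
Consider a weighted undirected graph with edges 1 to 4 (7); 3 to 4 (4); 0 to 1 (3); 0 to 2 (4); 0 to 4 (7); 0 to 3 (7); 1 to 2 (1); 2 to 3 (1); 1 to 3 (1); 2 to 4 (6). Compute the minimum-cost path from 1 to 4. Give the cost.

A few of the 1→4 routes:
1 - 3 - 2 - 4: 1 + 1 + 6 = 8
1 - 4: 7
1 - 2 - 4: 1 + 6 = 7
1 - 2 - 3 - 4: 1 + 1 + 4 = 6
1 - 3 - 4: 1 + 4 = 5
Shortest: 5.

5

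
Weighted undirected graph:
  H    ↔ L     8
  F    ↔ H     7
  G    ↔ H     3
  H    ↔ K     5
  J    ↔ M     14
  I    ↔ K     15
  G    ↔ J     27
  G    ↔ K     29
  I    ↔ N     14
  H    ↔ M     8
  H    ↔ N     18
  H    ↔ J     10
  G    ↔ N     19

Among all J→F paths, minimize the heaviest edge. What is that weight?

10

Comparing a few candidate routes:
J-M-H-F: max(14, 8, 7) = 14
J-G-N-I-K-H-F: max(27, 19, 14, 15, 5, 7) = 27
J-H-F: max(10, 7) = 10
The minimum achievable maximum is 10.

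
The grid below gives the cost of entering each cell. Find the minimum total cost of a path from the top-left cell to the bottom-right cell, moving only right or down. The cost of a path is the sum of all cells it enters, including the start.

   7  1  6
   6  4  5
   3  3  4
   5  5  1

20

Take r0c0 r0c1 r1c1 r2c1 r2c2 r3c2 for a total of 7 + 1 + 4 + 3 + 4 + 1 = 20.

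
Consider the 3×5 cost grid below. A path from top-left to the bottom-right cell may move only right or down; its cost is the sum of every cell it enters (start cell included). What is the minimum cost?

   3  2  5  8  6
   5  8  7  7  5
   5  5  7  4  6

34

Take (0,0) -> (0,1) -> (0,2) -> (1,2) -> (1,3) -> (2,3) -> (2,4) for a total of 3 + 2 + 5 + 7 + 7 + 4 + 6 = 34.
For comparison, the top-then-right route costs 35.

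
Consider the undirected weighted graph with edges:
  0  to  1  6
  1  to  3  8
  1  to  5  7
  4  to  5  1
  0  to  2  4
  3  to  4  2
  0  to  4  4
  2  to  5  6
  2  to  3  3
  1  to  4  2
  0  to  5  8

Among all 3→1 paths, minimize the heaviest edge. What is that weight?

2

Checking several routes:
3 → 2 → 0 → 1: max(3, 4, 6) = 6
3 → 4 → 1: max(2, 2) = 2
3 → 2 → 5 → 4 → 0 → 1: max(3, 6, 1, 4, 6) = 6
3 → 2 → 5 → 4 → 1: max(3, 6, 1, 2) = 6
3 → 2 → 0 → 4 → 1: max(3, 4, 4, 2) = 4
Best route has worst link 2.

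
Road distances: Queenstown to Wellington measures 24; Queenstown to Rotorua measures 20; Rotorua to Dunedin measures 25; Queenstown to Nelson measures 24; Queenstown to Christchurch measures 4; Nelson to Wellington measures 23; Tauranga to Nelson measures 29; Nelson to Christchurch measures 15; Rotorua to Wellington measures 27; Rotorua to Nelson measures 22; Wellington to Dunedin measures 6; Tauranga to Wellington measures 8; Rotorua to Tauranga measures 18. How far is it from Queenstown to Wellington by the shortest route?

Some routes from Queenstown to Wellington:
Queenstown - Christchurch - Nelson - Wellington: 4 + 15 + 23 = 42
Queenstown - Wellington: 24
Queenstown - Rotorua - Tauranga - Wellington: 20 + 18 + 8 = 46
Shortest: 24.

24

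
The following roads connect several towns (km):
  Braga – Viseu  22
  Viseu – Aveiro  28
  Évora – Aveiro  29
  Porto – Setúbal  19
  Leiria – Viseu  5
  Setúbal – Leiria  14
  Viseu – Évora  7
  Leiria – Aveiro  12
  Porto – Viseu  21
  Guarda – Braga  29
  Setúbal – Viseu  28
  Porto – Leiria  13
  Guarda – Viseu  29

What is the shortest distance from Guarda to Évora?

Checking several routes:
Guarda→Braga→Viseu→Évora: 29 + 22 + 7 = 58
Guarda→Viseu→Évora: 29 + 7 = 36
Guarda→Viseu→Leiria→Aveiro→Évora: 29 + 5 + 12 + 29 = 75
The minimum is 36 km.

36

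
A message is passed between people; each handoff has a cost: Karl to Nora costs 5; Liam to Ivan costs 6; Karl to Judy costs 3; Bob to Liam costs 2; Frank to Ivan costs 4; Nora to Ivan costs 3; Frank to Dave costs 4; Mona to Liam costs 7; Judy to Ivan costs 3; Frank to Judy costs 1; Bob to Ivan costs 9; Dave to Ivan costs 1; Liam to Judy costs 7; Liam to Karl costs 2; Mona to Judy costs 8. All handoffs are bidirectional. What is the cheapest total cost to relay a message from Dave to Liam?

Checking several routes:
Dave→Ivan→Judy→Karl→Liam: 1 + 3 + 3 + 2 = 9
Dave→Frank→Judy→Karl→Liam: 4 + 1 + 3 + 2 = 10
Dave→Ivan→Liam: 1 + 6 = 7
Shortest: 7.

7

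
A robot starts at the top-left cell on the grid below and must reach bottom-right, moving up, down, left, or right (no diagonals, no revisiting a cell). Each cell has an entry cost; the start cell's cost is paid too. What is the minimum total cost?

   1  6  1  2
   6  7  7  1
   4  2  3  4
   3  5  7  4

Cheapest: (0,0) -> (0,1) -> (0,2) -> (0,3) -> (1,3) -> (2,3) -> (3,3)
  1 + 6 + 1 + 2 + 1 + 4 + 4 = 19

19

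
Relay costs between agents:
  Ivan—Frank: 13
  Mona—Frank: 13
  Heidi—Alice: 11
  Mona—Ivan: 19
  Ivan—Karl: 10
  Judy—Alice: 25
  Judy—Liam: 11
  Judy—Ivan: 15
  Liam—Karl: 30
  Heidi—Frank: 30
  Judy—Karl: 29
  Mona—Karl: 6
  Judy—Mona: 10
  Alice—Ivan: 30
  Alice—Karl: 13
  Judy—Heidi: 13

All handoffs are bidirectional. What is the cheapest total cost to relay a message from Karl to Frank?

Comparing a few candidate routes:
Karl -> Ivan -> Frank: 10 + 13 = 23
Karl -> Mona -> Ivan -> Frank: 6 + 19 + 13 = 38
Karl -> Mona -> Frank: 6 + 13 = 19
Shortest: 19.

19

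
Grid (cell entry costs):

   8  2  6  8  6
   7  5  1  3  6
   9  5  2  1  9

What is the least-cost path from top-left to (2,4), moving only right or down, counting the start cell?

Cheapest: r0c0 -> r0c1 -> r1c1 -> r1c2 -> r2c2 -> r2c3 -> r2c4
  8 + 2 + 5 + 1 + 2 + 1 + 9 = 28
For comparison, the top-then-right route costs 45.

28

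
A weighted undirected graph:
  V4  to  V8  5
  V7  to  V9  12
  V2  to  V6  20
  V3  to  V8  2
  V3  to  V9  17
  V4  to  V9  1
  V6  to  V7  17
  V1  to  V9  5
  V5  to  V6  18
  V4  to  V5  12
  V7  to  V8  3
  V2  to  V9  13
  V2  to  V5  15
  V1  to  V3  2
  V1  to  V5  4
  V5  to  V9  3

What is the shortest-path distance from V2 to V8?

19

Comparing a few candidate routes:
V2 → V5 → V1 → V3 → V8: 15 + 4 + 2 + 2 = 23
V2 → V9 → V5 → V1 → V3 → V8: 13 + 3 + 4 + 2 + 2 = 24
V2 → V9 → V4 → V8: 13 + 1 + 5 = 19
V2 → V9 → V1 → V3 → V8: 13 + 5 + 2 + 2 = 22
Best route has total 19.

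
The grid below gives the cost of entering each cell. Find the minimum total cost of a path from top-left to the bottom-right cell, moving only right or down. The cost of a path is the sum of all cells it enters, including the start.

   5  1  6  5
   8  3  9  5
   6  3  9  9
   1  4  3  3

22

Cheapest: r0c0→r0c1→r1c1→r2c1→r3c1→r3c2→r3c3
  5 + 1 + 3 + 3 + 4 + 3 + 3 = 22
(Top row then right column would cost 34.)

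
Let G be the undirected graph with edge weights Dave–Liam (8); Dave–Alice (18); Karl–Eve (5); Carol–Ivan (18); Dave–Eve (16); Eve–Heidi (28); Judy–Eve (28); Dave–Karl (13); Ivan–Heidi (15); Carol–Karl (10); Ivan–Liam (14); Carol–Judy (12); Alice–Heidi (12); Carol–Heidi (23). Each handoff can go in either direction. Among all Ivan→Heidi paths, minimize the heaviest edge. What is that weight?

15

Some routes from Ivan to Heidi:
Ivan -> Liam -> Dave -> Alice -> Heidi: max(14, 8, 18, 12) = 18
Ivan -> Carol -> Karl -> Eve -> Dave -> Alice -> Heidi: max(18, 10, 5, 16, 18, 12) = 18
Ivan -> Carol -> Karl -> Dave -> Alice -> Heidi: max(18, 10, 13, 18, 12) = 18
Ivan -> Heidi: max(15) = 15
Smallest bottleneck: 15.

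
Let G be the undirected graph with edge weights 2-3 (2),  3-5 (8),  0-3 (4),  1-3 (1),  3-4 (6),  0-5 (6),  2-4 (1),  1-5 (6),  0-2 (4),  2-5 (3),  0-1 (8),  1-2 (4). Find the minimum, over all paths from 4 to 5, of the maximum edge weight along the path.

A few of the 4→5 routes:
4 → 2 → 3 → 0 → 5: max(1, 2, 4, 6) = 6
4 → 2 → 5: max(1, 3) = 3
4 → 2 → 0 → 3 → 1 → 5: max(1, 4, 4, 1, 6) = 6
4 → 2 → 1 → 5: max(1, 4, 6) = 6
4 → 2 → 3 → 1 → 5: max(1, 2, 1, 6) = 6
4 → 2 → 0 → 5: max(1, 4, 6) = 6
The minimum achievable maximum is 3.

3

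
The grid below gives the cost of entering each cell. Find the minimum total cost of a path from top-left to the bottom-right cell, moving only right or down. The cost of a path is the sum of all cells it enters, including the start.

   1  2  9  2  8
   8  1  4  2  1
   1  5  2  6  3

14

One optimal route is r0c0 r0c1 r1c1 r1c2 r1c3 r1c4 r2c4.
Its cost is 1 + 2 + 1 + 4 + 2 + 1 + 3 = 14.
For comparison, the top-then-right route costs 26.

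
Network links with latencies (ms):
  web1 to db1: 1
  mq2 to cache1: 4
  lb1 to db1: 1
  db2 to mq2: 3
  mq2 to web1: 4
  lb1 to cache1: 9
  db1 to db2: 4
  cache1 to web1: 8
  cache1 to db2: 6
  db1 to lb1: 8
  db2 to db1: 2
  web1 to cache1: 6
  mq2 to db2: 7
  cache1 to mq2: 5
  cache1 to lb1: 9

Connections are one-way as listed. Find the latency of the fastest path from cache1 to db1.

Checking several routes:
cache1 -> db2 -> db1: 6 + 2 = 8
cache1 -> web1 -> db1: 8 + 1 = 9
cache1 -> mq2 -> web1 -> db1: 5 + 4 + 1 = 10
Best route has total 8 ms.

8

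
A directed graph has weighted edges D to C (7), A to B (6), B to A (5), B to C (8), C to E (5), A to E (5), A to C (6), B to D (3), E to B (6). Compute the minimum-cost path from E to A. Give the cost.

11

Paths from E to A:
E -> B -> A: 6 + 5 = 11
Shortest: 11.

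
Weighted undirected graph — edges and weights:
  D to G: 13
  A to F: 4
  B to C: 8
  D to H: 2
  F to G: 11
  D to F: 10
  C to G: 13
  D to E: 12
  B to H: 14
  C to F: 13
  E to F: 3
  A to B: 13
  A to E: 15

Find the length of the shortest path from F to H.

12

A few of the F→H routes:
F → E → D → H: 3 + 12 + 2 = 17
F → C → B → H: 13 + 8 + 14 = 35
F → A → B → H: 4 + 13 + 14 = 31
F → A → E → D → H: 4 + 15 + 12 + 2 = 33
F → G → D → H: 11 + 13 + 2 = 26
F → D → H: 10 + 2 = 12
Shortest: 12.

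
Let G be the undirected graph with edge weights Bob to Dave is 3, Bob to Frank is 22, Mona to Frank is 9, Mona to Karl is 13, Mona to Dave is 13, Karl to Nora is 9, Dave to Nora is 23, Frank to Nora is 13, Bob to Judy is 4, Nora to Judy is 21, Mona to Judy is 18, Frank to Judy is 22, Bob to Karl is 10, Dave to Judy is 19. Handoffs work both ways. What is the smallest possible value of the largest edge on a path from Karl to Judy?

A few of the Karl→Judy routes:
Karl-Mona-Dave-Bob-Judy: max(13, 13, 3, 4) = 13
Karl-Mona-Judy: max(13, 18) = 18
Karl-Nora-Frank-Mona-Dave-Bob-Judy: max(9, 13, 9, 13, 3, 4) = 13
Karl-Bob-Dave-Mona-Judy: max(10, 3, 13, 18) = 18
Karl-Bob-Judy: max(10, 4) = 10
Karl-Nora-Frank-Mona-Judy: max(9, 13, 9, 18) = 18
The minimum achievable maximum is 10.

10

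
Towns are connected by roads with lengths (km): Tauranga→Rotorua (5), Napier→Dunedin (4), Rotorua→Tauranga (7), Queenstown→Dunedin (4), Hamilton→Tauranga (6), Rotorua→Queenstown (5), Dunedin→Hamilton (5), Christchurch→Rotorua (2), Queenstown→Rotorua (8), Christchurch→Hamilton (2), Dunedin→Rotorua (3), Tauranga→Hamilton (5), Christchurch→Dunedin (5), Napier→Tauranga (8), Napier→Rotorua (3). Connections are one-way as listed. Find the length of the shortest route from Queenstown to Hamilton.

9

Candidate routes:
Queenstown → Dunedin → Hamilton: 4 + 5 = 9
Queenstown → Dunedin → Rotorua → Tauranga → Hamilton: 4 + 3 + 7 + 5 = 19
Queenstown → Rotorua → Tauranga → Hamilton: 8 + 7 + 5 = 20
The minimum is 9 km.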